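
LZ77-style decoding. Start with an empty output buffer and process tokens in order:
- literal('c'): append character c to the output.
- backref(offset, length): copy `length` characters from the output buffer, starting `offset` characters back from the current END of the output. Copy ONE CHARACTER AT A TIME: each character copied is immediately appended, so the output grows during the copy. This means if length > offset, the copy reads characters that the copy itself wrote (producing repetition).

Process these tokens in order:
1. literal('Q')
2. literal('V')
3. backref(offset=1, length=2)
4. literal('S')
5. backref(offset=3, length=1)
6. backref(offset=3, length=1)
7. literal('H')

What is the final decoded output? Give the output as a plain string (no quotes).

Token 1: literal('Q'). Output: "Q"
Token 2: literal('V'). Output: "QV"
Token 3: backref(off=1, len=2) (overlapping!). Copied 'VV' from pos 1. Output: "QVVV"
Token 4: literal('S'). Output: "QVVVS"
Token 5: backref(off=3, len=1). Copied 'V' from pos 2. Output: "QVVVSV"
Token 6: backref(off=3, len=1). Copied 'V' from pos 3. Output: "QVVVSVV"
Token 7: literal('H'). Output: "QVVVSVVH"

Answer: QVVVSVVH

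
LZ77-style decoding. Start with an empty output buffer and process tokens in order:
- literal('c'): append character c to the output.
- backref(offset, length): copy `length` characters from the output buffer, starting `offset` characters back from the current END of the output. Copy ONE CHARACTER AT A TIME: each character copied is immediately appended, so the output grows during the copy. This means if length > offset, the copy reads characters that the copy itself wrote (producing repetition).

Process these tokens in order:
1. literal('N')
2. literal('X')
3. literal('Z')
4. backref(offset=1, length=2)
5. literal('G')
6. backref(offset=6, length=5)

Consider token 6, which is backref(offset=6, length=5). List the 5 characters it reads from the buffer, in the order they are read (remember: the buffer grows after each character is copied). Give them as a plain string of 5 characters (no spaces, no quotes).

Token 1: literal('N'). Output: "N"
Token 2: literal('X'). Output: "NX"
Token 3: literal('Z'). Output: "NXZ"
Token 4: backref(off=1, len=2) (overlapping!). Copied 'ZZ' from pos 2. Output: "NXZZZ"
Token 5: literal('G'). Output: "NXZZZG"
Token 6: backref(off=6, len=5). Buffer before: "NXZZZG" (len 6)
  byte 1: read out[0]='N', append. Buffer now: "NXZZZGN"
  byte 2: read out[1]='X', append. Buffer now: "NXZZZGNX"
  byte 3: read out[2]='Z', append. Buffer now: "NXZZZGNXZ"
  byte 4: read out[3]='Z', append. Buffer now: "NXZZZGNXZZ"
  byte 5: read out[4]='Z', append. Buffer now: "NXZZZGNXZZZ"

Answer: NXZZZ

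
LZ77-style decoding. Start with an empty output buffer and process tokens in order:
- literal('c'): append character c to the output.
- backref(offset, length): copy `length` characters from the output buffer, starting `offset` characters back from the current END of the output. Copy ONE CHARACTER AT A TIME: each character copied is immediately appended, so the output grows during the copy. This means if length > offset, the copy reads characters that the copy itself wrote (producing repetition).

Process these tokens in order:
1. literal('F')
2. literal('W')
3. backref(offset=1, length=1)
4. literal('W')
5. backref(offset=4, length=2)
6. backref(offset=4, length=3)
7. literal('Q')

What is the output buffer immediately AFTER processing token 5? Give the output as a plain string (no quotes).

Answer: FWWWFW

Derivation:
Token 1: literal('F'). Output: "F"
Token 2: literal('W'). Output: "FW"
Token 3: backref(off=1, len=1). Copied 'W' from pos 1. Output: "FWW"
Token 4: literal('W'). Output: "FWWW"
Token 5: backref(off=4, len=2). Copied 'FW' from pos 0. Output: "FWWWFW"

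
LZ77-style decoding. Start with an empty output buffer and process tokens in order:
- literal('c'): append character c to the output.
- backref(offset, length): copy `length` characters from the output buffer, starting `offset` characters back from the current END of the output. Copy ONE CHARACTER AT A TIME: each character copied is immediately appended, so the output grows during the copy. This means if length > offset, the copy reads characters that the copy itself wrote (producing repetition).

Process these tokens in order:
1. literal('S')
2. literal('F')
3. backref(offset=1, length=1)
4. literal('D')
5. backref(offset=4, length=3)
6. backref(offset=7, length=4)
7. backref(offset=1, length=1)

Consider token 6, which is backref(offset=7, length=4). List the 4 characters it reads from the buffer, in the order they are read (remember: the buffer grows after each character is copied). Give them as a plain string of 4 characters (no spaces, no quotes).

Answer: SFFD

Derivation:
Token 1: literal('S'). Output: "S"
Token 2: literal('F'). Output: "SF"
Token 3: backref(off=1, len=1). Copied 'F' from pos 1. Output: "SFF"
Token 4: literal('D'). Output: "SFFD"
Token 5: backref(off=4, len=3). Copied 'SFF' from pos 0. Output: "SFFDSFF"
Token 6: backref(off=7, len=4). Buffer before: "SFFDSFF" (len 7)
  byte 1: read out[0]='S', append. Buffer now: "SFFDSFFS"
  byte 2: read out[1]='F', append. Buffer now: "SFFDSFFSF"
  byte 3: read out[2]='F', append. Buffer now: "SFFDSFFSFF"
  byte 4: read out[3]='D', append. Buffer now: "SFFDSFFSFFD"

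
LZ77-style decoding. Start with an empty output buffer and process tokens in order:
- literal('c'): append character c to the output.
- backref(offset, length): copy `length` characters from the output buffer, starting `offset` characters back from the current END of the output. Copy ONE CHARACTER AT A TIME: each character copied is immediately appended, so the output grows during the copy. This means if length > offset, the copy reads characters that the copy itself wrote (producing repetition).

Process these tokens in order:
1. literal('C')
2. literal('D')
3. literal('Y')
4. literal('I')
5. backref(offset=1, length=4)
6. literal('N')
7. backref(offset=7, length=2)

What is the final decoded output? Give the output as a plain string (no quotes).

Token 1: literal('C'). Output: "C"
Token 2: literal('D'). Output: "CD"
Token 3: literal('Y'). Output: "CDY"
Token 4: literal('I'). Output: "CDYI"
Token 5: backref(off=1, len=4) (overlapping!). Copied 'IIII' from pos 3. Output: "CDYIIIII"
Token 6: literal('N'). Output: "CDYIIIIIN"
Token 7: backref(off=7, len=2). Copied 'YI' from pos 2. Output: "CDYIIIIINYI"

Answer: CDYIIIIINYI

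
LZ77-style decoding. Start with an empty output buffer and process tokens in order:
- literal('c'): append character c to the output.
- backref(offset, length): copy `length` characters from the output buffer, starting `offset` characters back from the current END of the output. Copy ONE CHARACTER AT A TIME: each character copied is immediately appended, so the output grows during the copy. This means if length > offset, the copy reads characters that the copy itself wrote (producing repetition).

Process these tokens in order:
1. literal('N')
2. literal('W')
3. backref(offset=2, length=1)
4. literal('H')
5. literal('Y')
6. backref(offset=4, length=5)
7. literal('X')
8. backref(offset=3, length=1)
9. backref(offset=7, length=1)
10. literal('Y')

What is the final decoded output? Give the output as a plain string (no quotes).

Answer: NWNHYWNHYWXYWY

Derivation:
Token 1: literal('N'). Output: "N"
Token 2: literal('W'). Output: "NW"
Token 3: backref(off=2, len=1). Copied 'N' from pos 0. Output: "NWN"
Token 4: literal('H'). Output: "NWNH"
Token 5: literal('Y'). Output: "NWNHY"
Token 6: backref(off=4, len=5) (overlapping!). Copied 'WNHYW' from pos 1. Output: "NWNHYWNHYW"
Token 7: literal('X'). Output: "NWNHYWNHYWX"
Token 8: backref(off=3, len=1). Copied 'Y' from pos 8. Output: "NWNHYWNHYWXY"
Token 9: backref(off=7, len=1). Copied 'W' from pos 5. Output: "NWNHYWNHYWXYW"
Token 10: literal('Y'). Output: "NWNHYWNHYWXYWY"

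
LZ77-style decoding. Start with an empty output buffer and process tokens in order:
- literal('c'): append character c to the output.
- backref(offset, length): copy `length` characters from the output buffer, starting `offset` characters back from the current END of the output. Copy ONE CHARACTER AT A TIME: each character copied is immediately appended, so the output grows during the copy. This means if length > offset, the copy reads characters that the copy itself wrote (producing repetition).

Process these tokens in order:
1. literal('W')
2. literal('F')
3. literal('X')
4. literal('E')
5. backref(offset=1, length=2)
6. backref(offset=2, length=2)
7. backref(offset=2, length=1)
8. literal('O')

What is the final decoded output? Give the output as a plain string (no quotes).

Answer: WFXEEEEEEO

Derivation:
Token 1: literal('W'). Output: "W"
Token 2: literal('F'). Output: "WF"
Token 3: literal('X'). Output: "WFX"
Token 4: literal('E'). Output: "WFXE"
Token 5: backref(off=1, len=2) (overlapping!). Copied 'EE' from pos 3. Output: "WFXEEE"
Token 6: backref(off=2, len=2). Copied 'EE' from pos 4. Output: "WFXEEEEE"
Token 7: backref(off=2, len=1). Copied 'E' from pos 6. Output: "WFXEEEEEE"
Token 8: literal('O'). Output: "WFXEEEEEEO"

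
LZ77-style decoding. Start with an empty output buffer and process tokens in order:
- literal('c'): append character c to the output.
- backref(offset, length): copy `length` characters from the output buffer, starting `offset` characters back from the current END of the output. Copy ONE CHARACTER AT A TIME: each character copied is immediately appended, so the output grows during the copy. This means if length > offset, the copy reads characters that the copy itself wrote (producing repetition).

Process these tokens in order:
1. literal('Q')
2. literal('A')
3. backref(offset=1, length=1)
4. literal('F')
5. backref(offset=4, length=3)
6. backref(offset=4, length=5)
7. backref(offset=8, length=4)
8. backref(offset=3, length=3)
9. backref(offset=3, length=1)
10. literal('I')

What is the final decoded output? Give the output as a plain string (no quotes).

Token 1: literal('Q'). Output: "Q"
Token 2: literal('A'). Output: "QA"
Token 3: backref(off=1, len=1). Copied 'A' from pos 1. Output: "QAA"
Token 4: literal('F'). Output: "QAAF"
Token 5: backref(off=4, len=3). Copied 'QAA' from pos 0. Output: "QAAFQAA"
Token 6: backref(off=4, len=5) (overlapping!). Copied 'FQAAF' from pos 3. Output: "QAAFQAAFQAAF"
Token 7: backref(off=8, len=4). Copied 'QAAF' from pos 4. Output: "QAAFQAAFQAAFQAAF"
Token 8: backref(off=3, len=3). Copied 'AAF' from pos 13. Output: "QAAFQAAFQAAFQAAFAAF"
Token 9: backref(off=3, len=1). Copied 'A' from pos 16. Output: "QAAFQAAFQAAFQAAFAAFA"
Token 10: literal('I'). Output: "QAAFQAAFQAAFQAAFAAFAI"

Answer: QAAFQAAFQAAFQAAFAAFAI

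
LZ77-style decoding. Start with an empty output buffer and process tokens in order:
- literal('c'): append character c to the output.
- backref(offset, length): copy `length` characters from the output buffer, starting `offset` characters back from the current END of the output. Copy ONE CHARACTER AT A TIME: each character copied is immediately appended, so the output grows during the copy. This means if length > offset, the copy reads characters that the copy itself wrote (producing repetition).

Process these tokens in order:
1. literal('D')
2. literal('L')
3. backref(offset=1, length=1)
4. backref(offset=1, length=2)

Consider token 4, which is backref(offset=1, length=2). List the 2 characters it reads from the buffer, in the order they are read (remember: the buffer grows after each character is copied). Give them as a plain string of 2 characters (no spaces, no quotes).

Token 1: literal('D'). Output: "D"
Token 2: literal('L'). Output: "DL"
Token 3: backref(off=1, len=1). Copied 'L' from pos 1. Output: "DLL"
Token 4: backref(off=1, len=2). Buffer before: "DLL" (len 3)
  byte 1: read out[2]='L', append. Buffer now: "DLLL"
  byte 2: read out[3]='L', append. Buffer now: "DLLLL"

Answer: LL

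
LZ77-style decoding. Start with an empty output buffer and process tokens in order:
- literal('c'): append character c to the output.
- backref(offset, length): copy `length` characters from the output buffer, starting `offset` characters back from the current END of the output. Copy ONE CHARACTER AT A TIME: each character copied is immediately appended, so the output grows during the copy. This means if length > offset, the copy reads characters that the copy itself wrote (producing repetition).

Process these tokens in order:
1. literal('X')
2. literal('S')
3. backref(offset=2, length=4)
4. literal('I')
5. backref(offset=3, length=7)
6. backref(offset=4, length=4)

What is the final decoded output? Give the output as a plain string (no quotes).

Answer: XSXSXSIXSIXSIXXSIX

Derivation:
Token 1: literal('X'). Output: "X"
Token 2: literal('S'). Output: "XS"
Token 3: backref(off=2, len=4) (overlapping!). Copied 'XSXS' from pos 0. Output: "XSXSXS"
Token 4: literal('I'). Output: "XSXSXSI"
Token 5: backref(off=3, len=7) (overlapping!). Copied 'XSIXSIX' from pos 4. Output: "XSXSXSIXSIXSIX"
Token 6: backref(off=4, len=4). Copied 'XSIX' from pos 10. Output: "XSXSXSIXSIXSIXXSIX"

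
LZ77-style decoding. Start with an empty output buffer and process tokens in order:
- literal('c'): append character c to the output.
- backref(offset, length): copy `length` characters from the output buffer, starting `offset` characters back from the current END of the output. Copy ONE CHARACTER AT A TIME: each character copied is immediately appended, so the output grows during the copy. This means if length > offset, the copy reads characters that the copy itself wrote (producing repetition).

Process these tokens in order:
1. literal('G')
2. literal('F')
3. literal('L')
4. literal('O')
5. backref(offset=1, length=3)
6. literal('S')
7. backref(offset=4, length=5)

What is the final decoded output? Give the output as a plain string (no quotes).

Token 1: literal('G'). Output: "G"
Token 2: literal('F'). Output: "GF"
Token 3: literal('L'). Output: "GFL"
Token 4: literal('O'). Output: "GFLO"
Token 5: backref(off=1, len=3) (overlapping!). Copied 'OOO' from pos 3. Output: "GFLOOOO"
Token 6: literal('S'). Output: "GFLOOOOS"
Token 7: backref(off=4, len=5) (overlapping!). Copied 'OOOSO' from pos 4. Output: "GFLOOOOSOOOSO"

Answer: GFLOOOOSOOOSO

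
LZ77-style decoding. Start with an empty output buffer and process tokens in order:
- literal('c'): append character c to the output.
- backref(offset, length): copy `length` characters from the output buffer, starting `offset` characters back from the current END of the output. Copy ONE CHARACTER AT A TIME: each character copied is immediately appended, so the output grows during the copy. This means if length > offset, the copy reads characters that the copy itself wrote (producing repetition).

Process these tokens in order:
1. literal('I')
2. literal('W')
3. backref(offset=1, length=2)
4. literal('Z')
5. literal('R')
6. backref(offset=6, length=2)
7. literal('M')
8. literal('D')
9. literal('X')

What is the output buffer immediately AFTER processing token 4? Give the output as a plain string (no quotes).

Token 1: literal('I'). Output: "I"
Token 2: literal('W'). Output: "IW"
Token 3: backref(off=1, len=2) (overlapping!). Copied 'WW' from pos 1. Output: "IWWW"
Token 4: literal('Z'). Output: "IWWWZ"

Answer: IWWWZ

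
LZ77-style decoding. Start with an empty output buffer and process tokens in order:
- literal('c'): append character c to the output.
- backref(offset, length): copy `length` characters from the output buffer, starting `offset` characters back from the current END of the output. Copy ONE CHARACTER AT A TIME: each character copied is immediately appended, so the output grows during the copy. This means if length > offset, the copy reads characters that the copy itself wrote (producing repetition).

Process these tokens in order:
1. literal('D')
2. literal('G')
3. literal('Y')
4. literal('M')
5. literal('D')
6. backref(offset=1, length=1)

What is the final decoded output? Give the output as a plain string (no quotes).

Answer: DGYMDD

Derivation:
Token 1: literal('D'). Output: "D"
Token 2: literal('G'). Output: "DG"
Token 3: literal('Y'). Output: "DGY"
Token 4: literal('M'). Output: "DGYM"
Token 5: literal('D'). Output: "DGYMD"
Token 6: backref(off=1, len=1). Copied 'D' from pos 4. Output: "DGYMDD"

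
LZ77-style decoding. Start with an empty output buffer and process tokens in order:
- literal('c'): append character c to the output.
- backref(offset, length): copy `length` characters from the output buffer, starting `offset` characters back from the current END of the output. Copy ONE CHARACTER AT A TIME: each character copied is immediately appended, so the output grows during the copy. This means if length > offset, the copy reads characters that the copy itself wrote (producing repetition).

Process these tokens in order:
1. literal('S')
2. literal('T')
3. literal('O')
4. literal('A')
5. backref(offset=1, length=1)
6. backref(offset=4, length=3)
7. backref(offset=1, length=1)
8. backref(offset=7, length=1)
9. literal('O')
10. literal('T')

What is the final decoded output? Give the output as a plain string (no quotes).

Answer: STOAATOAAOOT

Derivation:
Token 1: literal('S'). Output: "S"
Token 2: literal('T'). Output: "ST"
Token 3: literal('O'). Output: "STO"
Token 4: literal('A'). Output: "STOA"
Token 5: backref(off=1, len=1). Copied 'A' from pos 3. Output: "STOAA"
Token 6: backref(off=4, len=3). Copied 'TOA' from pos 1. Output: "STOAATOA"
Token 7: backref(off=1, len=1). Copied 'A' from pos 7. Output: "STOAATOAA"
Token 8: backref(off=7, len=1). Copied 'O' from pos 2. Output: "STOAATOAAO"
Token 9: literal('O'). Output: "STOAATOAAOO"
Token 10: literal('T'). Output: "STOAATOAAOOT"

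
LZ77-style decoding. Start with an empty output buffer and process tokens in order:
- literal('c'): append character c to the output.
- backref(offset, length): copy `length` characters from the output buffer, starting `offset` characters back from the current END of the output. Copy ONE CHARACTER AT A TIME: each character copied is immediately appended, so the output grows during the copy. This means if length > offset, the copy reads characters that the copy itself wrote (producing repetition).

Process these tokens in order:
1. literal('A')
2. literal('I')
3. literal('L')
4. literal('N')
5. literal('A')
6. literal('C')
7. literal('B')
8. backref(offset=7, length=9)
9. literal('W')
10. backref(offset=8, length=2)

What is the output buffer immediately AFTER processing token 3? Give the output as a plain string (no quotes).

Token 1: literal('A'). Output: "A"
Token 2: literal('I'). Output: "AI"
Token 3: literal('L'). Output: "AIL"

Answer: AIL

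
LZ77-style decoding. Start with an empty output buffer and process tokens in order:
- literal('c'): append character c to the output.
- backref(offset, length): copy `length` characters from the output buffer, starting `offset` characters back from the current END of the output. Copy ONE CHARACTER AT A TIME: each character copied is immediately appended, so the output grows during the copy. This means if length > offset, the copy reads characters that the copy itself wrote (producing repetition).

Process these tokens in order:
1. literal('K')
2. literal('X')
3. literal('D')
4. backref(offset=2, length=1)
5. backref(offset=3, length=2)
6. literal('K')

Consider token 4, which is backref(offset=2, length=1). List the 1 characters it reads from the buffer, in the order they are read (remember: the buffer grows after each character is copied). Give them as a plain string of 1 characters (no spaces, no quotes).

Token 1: literal('K'). Output: "K"
Token 2: literal('X'). Output: "KX"
Token 3: literal('D'). Output: "KXD"
Token 4: backref(off=2, len=1). Buffer before: "KXD" (len 3)
  byte 1: read out[1]='X', append. Buffer now: "KXDX"

Answer: X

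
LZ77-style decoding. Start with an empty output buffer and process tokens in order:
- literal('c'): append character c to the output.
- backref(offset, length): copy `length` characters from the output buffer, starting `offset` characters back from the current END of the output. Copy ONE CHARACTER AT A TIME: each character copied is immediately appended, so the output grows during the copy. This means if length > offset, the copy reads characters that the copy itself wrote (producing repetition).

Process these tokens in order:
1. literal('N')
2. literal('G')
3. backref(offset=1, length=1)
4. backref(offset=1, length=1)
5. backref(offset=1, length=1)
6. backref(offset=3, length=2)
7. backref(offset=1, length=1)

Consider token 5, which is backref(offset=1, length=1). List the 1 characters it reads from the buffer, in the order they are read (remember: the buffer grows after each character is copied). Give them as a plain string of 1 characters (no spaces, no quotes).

Answer: G

Derivation:
Token 1: literal('N'). Output: "N"
Token 2: literal('G'). Output: "NG"
Token 3: backref(off=1, len=1). Copied 'G' from pos 1. Output: "NGG"
Token 4: backref(off=1, len=1). Copied 'G' from pos 2. Output: "NGGG"
Token 5: backref(off=1, len=1). Buffer before: "NGGG" (len 4)
  byte 1: read out[3]='G', append. Buffer now: "NGGGG"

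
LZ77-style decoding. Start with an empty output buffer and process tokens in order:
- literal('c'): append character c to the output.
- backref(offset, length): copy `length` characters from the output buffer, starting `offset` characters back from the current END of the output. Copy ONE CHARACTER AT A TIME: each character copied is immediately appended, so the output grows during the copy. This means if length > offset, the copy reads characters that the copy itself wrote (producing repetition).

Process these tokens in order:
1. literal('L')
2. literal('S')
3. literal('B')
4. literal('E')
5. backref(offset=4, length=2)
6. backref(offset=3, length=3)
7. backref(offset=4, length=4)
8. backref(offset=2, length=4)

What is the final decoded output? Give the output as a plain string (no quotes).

Token 1: literal('L'). Output: "L"
Token 2: literal('S'). Output: "LS"
Token 3: literal('B'). Output: "LSB"
Token 4: literal('E'). Output: "LSBE"
Token 5: backref(off=4, len=2). Copied 'LS' from pos 0. Output: "LSBELS"
Token 6: backref(off=3, len=3). Copied 'ELS' from pos 3. Output: "LSBELSELS"
Token 7: backref(off=4, len=4). Copied 'SELS' from pos 5. Output: "LSBELSELSSELS"
Token 8: backref(off=2, len=4) (overlapping!). Copied 'LSLS' from pos 11. Output: "LSBELSELSSELSLSLS"

Answer: LSBELSELSSELSLSLS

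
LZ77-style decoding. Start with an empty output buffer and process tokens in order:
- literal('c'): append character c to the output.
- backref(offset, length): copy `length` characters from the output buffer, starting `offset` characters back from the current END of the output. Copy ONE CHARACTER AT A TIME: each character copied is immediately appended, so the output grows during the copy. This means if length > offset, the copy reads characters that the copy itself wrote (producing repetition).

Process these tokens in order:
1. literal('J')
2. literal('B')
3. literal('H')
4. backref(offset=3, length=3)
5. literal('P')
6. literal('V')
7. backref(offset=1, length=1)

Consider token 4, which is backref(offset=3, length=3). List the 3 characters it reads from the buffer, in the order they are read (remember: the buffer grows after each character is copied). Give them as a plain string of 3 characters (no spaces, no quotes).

Answer: JBH

Derivation:
Token 1: literal('J'). Output: "J"
Token 2: literal('B'). Output: "JB"
Token 3: literal('H'). Output: "JBH"
Token 4: backref(off=3, len=3). Buffer before: "JBH" (len 3)
  byte 1: read out[0]='J', append. Buffer now: "JBHJ"
  byte 2: read out[1]='B', append. Buffer now: "JBHJB"
  byte 3: read out[2]='H', append. Buffer now: "JBHJBH"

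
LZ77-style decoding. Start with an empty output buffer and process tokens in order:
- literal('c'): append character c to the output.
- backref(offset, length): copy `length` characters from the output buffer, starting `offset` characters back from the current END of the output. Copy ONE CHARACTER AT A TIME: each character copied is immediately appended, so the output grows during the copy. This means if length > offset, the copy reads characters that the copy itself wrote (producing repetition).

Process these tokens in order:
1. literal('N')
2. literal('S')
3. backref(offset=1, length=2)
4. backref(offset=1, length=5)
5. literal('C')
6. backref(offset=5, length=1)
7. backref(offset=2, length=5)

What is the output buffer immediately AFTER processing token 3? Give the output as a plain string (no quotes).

Answer: NSSS

Derivation:
Token 1: literal('N'). Output: "N"
Token 2: literal('S'). Output: "NS"
Token 3: backref(off=1, len=2) (overlapping!). Copied 'SS' from pos 1. Output: "NSSS"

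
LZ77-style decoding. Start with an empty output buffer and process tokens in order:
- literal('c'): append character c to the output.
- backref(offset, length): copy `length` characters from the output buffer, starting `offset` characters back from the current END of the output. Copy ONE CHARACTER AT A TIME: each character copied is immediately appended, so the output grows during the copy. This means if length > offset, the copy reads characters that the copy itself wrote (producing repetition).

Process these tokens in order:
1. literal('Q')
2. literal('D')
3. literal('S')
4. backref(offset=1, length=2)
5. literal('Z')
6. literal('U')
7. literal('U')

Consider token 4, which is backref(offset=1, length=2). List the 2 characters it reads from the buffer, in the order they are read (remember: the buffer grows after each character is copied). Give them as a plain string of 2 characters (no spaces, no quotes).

Answer: SS

Derivation:
Token 1: literal('Q'). Output: "Q"
Token 2: literal('D'). Output: "QD"
Token 3: literal('S'). Output: "QDS"
Token 4: backref(off=1, len=2). Buffer before: "QDS" (len 3)
  byte 1: read out[2]='S', append. Buffer now: "QDSS"
  byte 2: read out[3]='S', append. Buffer now: "QDSSS"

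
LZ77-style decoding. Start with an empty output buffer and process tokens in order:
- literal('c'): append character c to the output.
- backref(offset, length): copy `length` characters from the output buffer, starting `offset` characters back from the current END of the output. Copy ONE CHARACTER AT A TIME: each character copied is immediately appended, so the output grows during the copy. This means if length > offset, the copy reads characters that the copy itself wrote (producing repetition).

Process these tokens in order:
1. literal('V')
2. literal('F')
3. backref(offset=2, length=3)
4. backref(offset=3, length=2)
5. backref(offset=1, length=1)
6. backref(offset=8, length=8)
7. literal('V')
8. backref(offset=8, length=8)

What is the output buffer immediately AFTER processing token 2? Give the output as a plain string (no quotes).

Answer: VF

Derivation:
Token 1: literal('V'). Output: "V"
Token 2: literal('F'). Output: "VF"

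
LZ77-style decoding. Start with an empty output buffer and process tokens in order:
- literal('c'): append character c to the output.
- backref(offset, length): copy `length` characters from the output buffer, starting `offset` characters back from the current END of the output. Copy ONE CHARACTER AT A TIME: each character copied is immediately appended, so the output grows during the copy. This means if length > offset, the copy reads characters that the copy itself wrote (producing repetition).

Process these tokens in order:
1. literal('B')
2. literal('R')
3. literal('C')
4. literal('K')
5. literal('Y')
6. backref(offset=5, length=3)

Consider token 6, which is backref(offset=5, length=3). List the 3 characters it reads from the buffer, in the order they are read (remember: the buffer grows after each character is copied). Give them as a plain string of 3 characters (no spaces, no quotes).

Token 1: literal('B'). Output: "B"
Token 2: literal('R'). Output: "BR"
Token 3: literal('C'). Output: "BRC"
Token 4: literal('K'). Output: "BRCK"
Token 5: literal('Y'). Output: "BRCKY"
Token 6: backref(off=5, len=3). Buffer before: "BRCKY" (len 5)
  byte 1: read out[0]='B', append. Buffer now: "BRCKYB"
  byte 2: read out[1]='R', append. Buffer now: "BRCKYBR"
  byte 3: read out[2]='C', append. Buffer now: "BRCKYBRC"

Answer: BRC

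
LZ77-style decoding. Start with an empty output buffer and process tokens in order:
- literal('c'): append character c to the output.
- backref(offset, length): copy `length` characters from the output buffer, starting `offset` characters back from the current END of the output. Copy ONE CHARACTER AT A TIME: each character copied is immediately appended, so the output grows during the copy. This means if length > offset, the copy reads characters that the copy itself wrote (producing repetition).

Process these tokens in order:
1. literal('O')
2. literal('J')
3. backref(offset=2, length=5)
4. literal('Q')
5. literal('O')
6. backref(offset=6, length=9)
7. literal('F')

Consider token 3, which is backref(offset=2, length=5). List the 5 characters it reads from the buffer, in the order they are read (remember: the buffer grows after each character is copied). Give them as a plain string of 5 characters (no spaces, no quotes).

Token 1: literal('O'). Output: "O"
Token 2: literal('J'). Output: "OJ"
Token 3: backref(off=2, len=5). Buffer before: "OJ" (len 2)
  byte 1: read out[0]='O', append. Buffer now: "OJO"
  byte 2: read out[1]='J', append. Buffer now: "OJOJ"
  byte 3: read out[2]='O', append. Buffer now: "OJOJO"
  byte 4: read out[3]='J', append. Buffer now: "OJOJOJ"
  byte 5: read out[4]='O', append. Buffer now: "OJOJOJO"

Answer: OJOJO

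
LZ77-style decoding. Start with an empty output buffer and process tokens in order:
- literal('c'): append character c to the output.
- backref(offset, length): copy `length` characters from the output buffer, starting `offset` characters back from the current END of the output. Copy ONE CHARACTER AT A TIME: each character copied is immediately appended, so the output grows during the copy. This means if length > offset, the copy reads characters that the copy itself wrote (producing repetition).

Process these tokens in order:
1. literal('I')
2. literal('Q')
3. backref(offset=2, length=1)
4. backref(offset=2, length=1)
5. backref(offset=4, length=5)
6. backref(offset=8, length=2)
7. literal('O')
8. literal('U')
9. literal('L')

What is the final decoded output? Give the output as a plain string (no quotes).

Answer: IQIQIQIQIQIOUL

Derivation:
Token 1: literal('I'). Output: "I"
Token 2: literal('Q'). Output: "IQ"
Token 3: backref(off=2, len=1). Copied 'I' from pos 0. Output: "IQI"
Token 4: backref(off=2, len=1). Copied 'Q' from pos 1. Output: "IQIQ"
Token 5: backref(off=4, len=5) (overlapping!). Copied 'IQIQI' from pos 0. Output: "IQIQIQIQI"
Token 6: backref(off=8, len=2). Copied 'QI' from pos 1. Output: "IQIQIQIQIQI"
Token 7: literal('O'). Output: "IQIQIQIQIQIO"
Token 8: literal('U'). Output: "IQIQIQIQIQIOU"
Token 9: literal('L'). Output: "IQIQIQIQIQIOUL"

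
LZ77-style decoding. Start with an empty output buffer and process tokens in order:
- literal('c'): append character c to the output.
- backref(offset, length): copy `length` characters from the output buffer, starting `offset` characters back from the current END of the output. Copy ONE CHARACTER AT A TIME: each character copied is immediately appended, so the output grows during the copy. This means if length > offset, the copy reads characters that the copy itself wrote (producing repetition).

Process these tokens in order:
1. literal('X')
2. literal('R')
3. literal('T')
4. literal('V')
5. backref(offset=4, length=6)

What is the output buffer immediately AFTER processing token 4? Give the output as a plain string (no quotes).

Answer: XRTV

Derivation:
Token 1: literal('X'). Output: "X"
Token 2: literal('R'). Output: "XR"
Token 3: literal('T'). Output: "XRT"
Token 4: literal('V'). Output: "XRTV"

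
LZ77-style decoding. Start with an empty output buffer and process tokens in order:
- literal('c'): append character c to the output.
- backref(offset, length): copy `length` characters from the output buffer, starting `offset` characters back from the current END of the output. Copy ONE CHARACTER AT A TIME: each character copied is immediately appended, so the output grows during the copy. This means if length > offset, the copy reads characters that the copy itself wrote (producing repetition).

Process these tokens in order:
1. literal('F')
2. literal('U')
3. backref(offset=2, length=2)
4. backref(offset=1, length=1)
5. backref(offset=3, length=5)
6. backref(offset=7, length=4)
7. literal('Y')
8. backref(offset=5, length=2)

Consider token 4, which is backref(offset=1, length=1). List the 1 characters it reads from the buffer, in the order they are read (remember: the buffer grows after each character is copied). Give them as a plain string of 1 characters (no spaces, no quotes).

Token 1: literal('F'). Output: "F"
Token 2: literal('U'). Output: "FU"
Token 3: backref(off=2, len=2). Copied 'FU' from pos 0. Output: "FUFU"
Token 4: backref(off=1, len=1). Buffer before: "FUFU" (len 4)
  byte 1: read out[3]='U', append. Buffer now: "FUFUU"

Answer: U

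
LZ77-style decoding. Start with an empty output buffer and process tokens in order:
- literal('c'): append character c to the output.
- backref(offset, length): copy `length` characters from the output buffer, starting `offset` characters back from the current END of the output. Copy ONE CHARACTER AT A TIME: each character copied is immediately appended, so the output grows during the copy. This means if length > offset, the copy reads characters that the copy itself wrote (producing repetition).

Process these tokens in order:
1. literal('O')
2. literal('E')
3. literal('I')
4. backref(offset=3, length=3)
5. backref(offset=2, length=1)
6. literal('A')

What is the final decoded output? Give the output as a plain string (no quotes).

Token 1: literal('O'). Output: "O"
Token 2: literal('E'). Output: "OE"
Token 3: literal('I'). Output: "OEI"
Token 4: backref(off=3, len=3). Copied 'OEI' from pos 0. Output: "OEIOEI"
Token 5: backref(off=2, len=1). Copied 'E' from pos 4. Output: "OEIOEIE"
Token 6: literal('A'). Output: "OEIOEIEA"

Answer: OEIOEIEA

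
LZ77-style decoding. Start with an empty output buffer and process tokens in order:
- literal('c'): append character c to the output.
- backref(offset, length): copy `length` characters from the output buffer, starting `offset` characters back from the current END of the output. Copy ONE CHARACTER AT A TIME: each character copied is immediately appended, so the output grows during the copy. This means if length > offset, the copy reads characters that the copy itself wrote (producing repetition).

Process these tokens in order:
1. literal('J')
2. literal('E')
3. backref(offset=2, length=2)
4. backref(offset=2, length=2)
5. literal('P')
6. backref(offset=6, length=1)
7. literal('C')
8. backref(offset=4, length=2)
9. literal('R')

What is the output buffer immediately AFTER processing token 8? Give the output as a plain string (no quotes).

Answer: JEJEJEPECEP

Derivation:
Token 1: literal('J'). Output: "J"
Token 2: literal('E'). Output: "JE"
Token 3: backref(off=2, len=2). Copied 'JE' from pos 0. Output: "JEJE"
Token 4: backref(off=2, len=2). Copied 'JE' from pos 2. Output: "JEJEJE"
Token 5: literal('P'). Output: "JEJEJEP"
Token 6: backref(off=6, len=1). Copied 'E' from pos 1. Output: "JEJEJEPE"
Token 7: literal('C'). Output: "JEJEJEPEC"
Token 8: backref(off=4, len=2). Copied 'EP' from pos 5. Output: "JEJEJEPECEP"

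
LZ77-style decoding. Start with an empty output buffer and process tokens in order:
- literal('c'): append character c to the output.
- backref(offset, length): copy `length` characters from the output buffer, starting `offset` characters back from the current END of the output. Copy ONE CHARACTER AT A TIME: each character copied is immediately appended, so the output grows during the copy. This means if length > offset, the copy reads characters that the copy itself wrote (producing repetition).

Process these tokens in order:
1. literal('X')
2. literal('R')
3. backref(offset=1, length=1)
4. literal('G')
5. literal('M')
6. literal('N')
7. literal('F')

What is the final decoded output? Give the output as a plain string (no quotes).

Token 1: literal('X'). Output: "X"
Token 2: literal('R'). Output: "XR"
Token 3: backref(off=1, len=1). Copied 'R' from pos 1. Output: "XRR"
Token 4: literal('G'). Output: "XRRG"
Token 5: literal('M'). Output: "XRRGM"
Token 6: literal('N'). Output: "XRRGMN"
Token 7: literal('F'). Output: "XRRGMNF"

Answer: XRRGMNF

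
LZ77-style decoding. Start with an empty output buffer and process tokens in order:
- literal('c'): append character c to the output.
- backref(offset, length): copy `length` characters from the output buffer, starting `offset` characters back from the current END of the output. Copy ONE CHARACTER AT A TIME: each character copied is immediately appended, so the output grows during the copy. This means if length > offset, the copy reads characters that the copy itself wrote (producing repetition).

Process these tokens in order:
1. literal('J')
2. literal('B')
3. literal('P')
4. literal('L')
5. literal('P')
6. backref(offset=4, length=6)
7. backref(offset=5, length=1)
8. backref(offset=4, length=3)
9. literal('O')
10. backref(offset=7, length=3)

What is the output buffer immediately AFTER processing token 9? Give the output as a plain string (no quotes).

Token 1: literal('J'). Output: "J"
Token 2: literal('B'). Output: "JB"
Token 3: literal('P'). Output: "JBP"
Token 4: literal('L'). Output: "JBPL"
Token 5: literal('P'). Output: "JBPLP"
Token 6: backref(off=4, len=6) (overlapping!). Copied 'BPLPBP' from pos 1. Output: "JBPLPBPLPBP"
Token 7: backref(off=5, len=1). Copied 'P' from pos 6. Output: "JBPLPBPLPBPP"
Token 8: backref(off=4, len=3). Copied 'PBP' from pos 8. Output: "JBPLPBPLPBPPPBP"
Token 9: literal('O'). Output: "JBPLPBPLPBPPPBPO"

Answer: JBPLPBPLPBPPPBPO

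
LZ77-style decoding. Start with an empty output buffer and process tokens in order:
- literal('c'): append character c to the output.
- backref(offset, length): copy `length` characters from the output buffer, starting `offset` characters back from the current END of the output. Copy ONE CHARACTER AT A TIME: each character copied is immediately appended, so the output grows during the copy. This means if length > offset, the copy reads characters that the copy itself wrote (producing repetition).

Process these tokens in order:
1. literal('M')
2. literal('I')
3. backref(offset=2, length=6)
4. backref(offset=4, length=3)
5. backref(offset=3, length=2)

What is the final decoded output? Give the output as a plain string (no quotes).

Token 1: literal('M'). Output: "M"
Token 2: literal('I'). Output: "MI"
Token 3: backref(off=2, len=6) (overlapping!). Copied 'MIMIMI' from pos 0. Output: "MIMIMIMI"
Token 4: backref(off=4, len=3). Copied 'MIM' from pos 4. Output: "MIMIMIMIMIM"
Token 5: backref(off=3, len=2). Copied 'MI' from pos 8. Output: "MIMIMIMIMIMMI"

Answer: MIMIMIMIMIMMI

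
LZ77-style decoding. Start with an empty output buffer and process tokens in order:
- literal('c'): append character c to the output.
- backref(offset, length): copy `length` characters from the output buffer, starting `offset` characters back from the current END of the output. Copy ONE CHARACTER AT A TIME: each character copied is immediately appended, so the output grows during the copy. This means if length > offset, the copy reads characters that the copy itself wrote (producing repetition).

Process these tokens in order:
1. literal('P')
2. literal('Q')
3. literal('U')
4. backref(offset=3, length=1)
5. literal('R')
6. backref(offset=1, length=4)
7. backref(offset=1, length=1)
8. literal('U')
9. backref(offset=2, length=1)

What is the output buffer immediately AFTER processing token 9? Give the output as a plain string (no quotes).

Token 1: literal('P'). Output: "P"
Token 2: literal('Q'). Output: "PQ"
Token 3: literal('U'). Output: "PQU"
Token 4: backref(off=3, len=1). Copied 'P' from pos 0. Output: "PQUP"
Token 5: literal('R'). Output: "PQUPR"
Token 6: backref(off=1, len=4) (overlapping!). Copied 'RRRR' from pos 4. Output: "PQUPRRRRR"
Token 7: backref(off=1, len=1). Copied 'R' from pos 8. Output: "PQUPRRRRRR"
Token 8: literal('U'). Output: "PQUPRRRRRRU"
Token 9: backref(off=2, len=1). Copied 'R' from pos 9. Output: "PQUPRRRRRRUR"

Answer: PQUPRRRRRRUR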